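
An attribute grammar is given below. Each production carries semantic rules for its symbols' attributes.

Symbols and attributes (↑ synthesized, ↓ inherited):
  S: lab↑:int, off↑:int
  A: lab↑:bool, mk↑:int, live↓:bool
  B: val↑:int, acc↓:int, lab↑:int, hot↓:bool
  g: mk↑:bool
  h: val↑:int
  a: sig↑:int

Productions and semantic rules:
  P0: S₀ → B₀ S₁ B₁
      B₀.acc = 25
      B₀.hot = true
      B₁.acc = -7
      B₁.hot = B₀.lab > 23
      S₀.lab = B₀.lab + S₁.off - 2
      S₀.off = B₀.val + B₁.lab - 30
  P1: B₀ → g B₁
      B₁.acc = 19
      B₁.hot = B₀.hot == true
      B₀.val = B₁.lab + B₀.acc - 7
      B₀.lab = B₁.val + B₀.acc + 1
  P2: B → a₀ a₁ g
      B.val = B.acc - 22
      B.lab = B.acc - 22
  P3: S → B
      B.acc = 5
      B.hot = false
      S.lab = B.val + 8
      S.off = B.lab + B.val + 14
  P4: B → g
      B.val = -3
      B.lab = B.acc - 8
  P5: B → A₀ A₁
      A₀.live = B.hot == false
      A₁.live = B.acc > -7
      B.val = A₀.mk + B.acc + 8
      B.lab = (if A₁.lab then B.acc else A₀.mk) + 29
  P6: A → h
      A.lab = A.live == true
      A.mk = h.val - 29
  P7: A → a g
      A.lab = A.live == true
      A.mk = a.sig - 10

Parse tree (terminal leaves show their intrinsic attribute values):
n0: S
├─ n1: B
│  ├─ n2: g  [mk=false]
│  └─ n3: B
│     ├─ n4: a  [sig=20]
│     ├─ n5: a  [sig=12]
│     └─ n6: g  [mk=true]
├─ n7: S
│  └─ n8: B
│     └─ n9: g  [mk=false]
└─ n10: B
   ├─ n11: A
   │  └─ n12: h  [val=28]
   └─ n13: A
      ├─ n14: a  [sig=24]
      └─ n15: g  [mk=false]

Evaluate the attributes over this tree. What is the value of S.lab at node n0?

29

1. n1.acc = 25  [25]
2. n1.hot = true  [true]
3. n2.mk = false  [terminal]
4. n3.acc = 19  [19]
5. n3.hot = true  [B₀.hot == true]
6. n4.sig = 20  [terminal]
7. n5.sig = 12  [terminal]
8. n6.mk = true  [terminal]
9. n3.val = -3  [B.acc - 22]
10. n3.lab = -3  [B.acc - 22]
11. n1.val = 15  [B₁.lab + B₀.acc - 7]
12. n1.lab = 23  [B₁.val + B₀.acc + 1]
13. n8.acc = 5  [5]
14. n8.hot = false  [false]
15. n9.mk = false  [terminal]
16. n8.val = -3  [-3]
17. n8.lab = -3  [B.acc - 8]
18. n7.lab = 5  [B.val + 8]
19. n7.off = 8  [B.lab + B.val + 14]
20. n10.acc = -7  [-7]
21. n10.hot = false  [B₀.lab > 23]
22. n11.live = true  [B.hot == false]
23. n12.val = 28  [terminal]
24. n11.lab = true  [A.live == true]
25. n11.mk = -1  [h.val - 29]
26. n13.live = false  [B.acc > -7]
27. n14.sig = 24  [terminal]
28. n15.mk = false  [terminal]
29. n13.lab = false  [A.live == true]
30. n13.mk = 14  [a.sig - 10]
31. n10.val = 0  [A₀.mk + B.acc + 8]
32. n10.lab = 28  [(if A₁.lab then B.acc else A₀.mk) + 29]
33. n0.lab = 29  [B₀.lab + S₁.off - 2]
34. n0.off = 13  [B₀.val + B₁.lab - 30]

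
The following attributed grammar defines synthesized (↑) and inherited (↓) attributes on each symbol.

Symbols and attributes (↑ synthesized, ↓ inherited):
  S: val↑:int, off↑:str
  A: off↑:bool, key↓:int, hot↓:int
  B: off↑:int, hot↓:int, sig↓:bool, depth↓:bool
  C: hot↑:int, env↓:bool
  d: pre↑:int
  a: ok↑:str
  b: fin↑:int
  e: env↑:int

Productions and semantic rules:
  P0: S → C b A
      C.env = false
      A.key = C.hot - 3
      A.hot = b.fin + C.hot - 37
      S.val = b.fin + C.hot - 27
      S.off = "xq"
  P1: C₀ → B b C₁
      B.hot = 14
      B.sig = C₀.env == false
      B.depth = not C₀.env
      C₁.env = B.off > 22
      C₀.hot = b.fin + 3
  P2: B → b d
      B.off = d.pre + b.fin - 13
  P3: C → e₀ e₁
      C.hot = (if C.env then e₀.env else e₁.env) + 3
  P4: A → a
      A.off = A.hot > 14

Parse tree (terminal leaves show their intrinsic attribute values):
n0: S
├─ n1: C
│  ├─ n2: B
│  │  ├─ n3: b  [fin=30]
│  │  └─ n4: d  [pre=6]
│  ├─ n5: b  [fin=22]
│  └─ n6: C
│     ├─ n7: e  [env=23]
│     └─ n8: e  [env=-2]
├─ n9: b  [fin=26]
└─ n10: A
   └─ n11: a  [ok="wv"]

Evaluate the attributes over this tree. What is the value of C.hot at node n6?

26

1. n1.env = false  [false]
2. n2.hot = 14  [14]
3. n2.sig = true  [C₀.env == false]
4. n2.depth = true  [not C₀.env]
5. n3.fin = 30  [terminal]
6. n4.pre = 6  [terminal]
7. n2.off = 23  [d.pre + b.fin - 13]
8. n5.fin = 22  [terminal]
9. n6.env = true  [B.off > 22]
10. n7.env = 23  [terminal]
11. n8.env = -2  [terminal]
12. n6.hot = 26  [(if C.env then e₀.env else e₁.env) + 3]
13. n1.hot = 25  [b.fin + 3]
14. n9.fin = 26  [terminal]
15. n10.key = 22  [C.hot - 3]
16. n10.hot = 14  [b.fin + C.hot - 37]
17. n11.ok = "wv"  [terminal]
18. n10.off = false  [A.hot > 14]
19. n0.val = 24  [b.fin + C.hot - 27]
20. n0.off = "xq"  ["xq"]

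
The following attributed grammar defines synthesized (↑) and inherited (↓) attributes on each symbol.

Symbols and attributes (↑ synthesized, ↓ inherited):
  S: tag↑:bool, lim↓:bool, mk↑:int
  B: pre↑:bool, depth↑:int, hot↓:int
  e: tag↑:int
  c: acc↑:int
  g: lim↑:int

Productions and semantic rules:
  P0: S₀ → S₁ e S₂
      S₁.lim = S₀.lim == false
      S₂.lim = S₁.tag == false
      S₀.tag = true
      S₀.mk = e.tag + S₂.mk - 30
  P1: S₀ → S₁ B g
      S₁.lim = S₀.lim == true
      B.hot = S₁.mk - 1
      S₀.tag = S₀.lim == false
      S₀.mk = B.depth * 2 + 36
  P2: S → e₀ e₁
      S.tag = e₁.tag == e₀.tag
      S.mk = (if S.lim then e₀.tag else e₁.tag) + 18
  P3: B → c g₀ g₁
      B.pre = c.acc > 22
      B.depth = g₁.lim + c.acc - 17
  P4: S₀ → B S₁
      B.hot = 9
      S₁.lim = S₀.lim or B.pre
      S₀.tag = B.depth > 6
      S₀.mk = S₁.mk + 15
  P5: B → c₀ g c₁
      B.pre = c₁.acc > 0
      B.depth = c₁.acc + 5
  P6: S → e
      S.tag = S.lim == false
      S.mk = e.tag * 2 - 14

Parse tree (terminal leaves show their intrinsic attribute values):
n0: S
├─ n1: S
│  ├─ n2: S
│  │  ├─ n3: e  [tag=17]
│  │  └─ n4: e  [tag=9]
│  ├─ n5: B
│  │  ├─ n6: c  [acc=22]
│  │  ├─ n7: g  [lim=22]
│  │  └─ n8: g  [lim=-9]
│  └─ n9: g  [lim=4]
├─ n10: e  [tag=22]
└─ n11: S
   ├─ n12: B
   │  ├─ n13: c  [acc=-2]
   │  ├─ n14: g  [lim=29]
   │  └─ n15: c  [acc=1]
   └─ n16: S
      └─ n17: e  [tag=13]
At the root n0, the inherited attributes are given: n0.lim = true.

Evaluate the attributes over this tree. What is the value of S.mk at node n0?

1. n0.lim = true  [given at root]
2. n1.lim = false  [S₀.lim == false]
3. n2.lim = false  [S₀.lim == true]
4. n3.tag = 17  [terminal]
5. n4.tag = 9  [terminal]
6. n2.tag = false  [e₁.tag == e₀.tag]
7. n2.mk = 27  [(if S.lim then e₀.tag else e₁.tag) + 18]
8. n5.hot = 26  [S₁.mk - 1]
9. n6.acc = 22  [terminal]
10. n7.lim = 22  [terminal]
11. n8.lim = -9  [terminal]
12. n5.pre = false  [c.acc > 22]
13. n5.depth = -4  [g₁.lim + c.acc - 17]
14. n9.lim = 4  [terminal]
15. n1.tag = true  [S₀.lim == false]
16. n1.mk = 28  [B.depth * 2 + 36]
17. n10.tag = 22  [terminal]
18. n11.lim = false  [S₁.tag == false]
19. n12.hot = 9  [9]
20. n13.acc = -2  [terminal]
21. n14.lim = 29  [terminal]
22. n15.acc = 1  [terminal]
23. n12.pre = true  [c₁.acc > 0]
24. n12.depth = 6  [c₁.acc + 5]
25. n16.lim = true  [S₀.lim or B.pre]
26. n17.tag = 13  [terminal]
27. n16.tag = false  [S.lim == false]
28. n16.mk = 12  [e.tag * 2 - 14]
29. n11.tag = false  [B.depth > 6]
30. n11.mk = 27  [S₁.mk + 15]
31. n0.tag = true  [true]
32. n0.mk = 19  [e.tag + S₂.mk - 30]

19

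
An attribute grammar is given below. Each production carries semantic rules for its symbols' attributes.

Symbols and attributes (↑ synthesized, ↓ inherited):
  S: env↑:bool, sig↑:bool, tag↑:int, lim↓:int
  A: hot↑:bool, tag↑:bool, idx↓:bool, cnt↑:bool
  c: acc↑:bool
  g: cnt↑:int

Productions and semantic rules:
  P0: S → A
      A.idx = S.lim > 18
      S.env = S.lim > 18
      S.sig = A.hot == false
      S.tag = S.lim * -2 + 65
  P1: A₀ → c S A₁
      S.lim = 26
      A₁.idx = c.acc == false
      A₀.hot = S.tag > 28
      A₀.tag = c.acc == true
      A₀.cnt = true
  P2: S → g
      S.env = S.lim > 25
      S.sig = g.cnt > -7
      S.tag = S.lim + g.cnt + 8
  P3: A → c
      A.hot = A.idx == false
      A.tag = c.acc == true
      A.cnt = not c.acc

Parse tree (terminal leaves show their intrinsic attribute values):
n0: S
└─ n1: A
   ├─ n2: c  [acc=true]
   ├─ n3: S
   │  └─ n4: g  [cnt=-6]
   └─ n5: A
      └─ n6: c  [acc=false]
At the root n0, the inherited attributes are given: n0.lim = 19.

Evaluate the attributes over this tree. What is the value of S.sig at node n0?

true

1. n0.lim = 19  [given at root]
2. n1.idx = true  [S.lim > 18]
3. n2.acc = true  [terminal]
4. n3.lim = 26  [26]
5. n4.cnt = -6  [terminal]
6. n3.env = true  [S.lim > 25]
7. n3.sig = true  [g.cnt > -7]
8. n3.tag = 28  [S.lim + g.cnt + 8]
9. n5.idx = false  [c.acc == false]
10. n6.acc = false  [terminal]
11. n5.hot = true  [A.idx == false]
12. n5.tag = false  [c.acc == true]
13. n5.cnt = true  [not c.acc]
14. n1.hot = false  [S.tag > 28]
15. n1.tag = true  [c.acc == true]
16. n1.cnt = true  [true]
17. n0.env = true  [S.lim > 18]
18. n0.sig = true  [A.hot == false]
19. n0.tag = 27  [S.lim * -2 + 65]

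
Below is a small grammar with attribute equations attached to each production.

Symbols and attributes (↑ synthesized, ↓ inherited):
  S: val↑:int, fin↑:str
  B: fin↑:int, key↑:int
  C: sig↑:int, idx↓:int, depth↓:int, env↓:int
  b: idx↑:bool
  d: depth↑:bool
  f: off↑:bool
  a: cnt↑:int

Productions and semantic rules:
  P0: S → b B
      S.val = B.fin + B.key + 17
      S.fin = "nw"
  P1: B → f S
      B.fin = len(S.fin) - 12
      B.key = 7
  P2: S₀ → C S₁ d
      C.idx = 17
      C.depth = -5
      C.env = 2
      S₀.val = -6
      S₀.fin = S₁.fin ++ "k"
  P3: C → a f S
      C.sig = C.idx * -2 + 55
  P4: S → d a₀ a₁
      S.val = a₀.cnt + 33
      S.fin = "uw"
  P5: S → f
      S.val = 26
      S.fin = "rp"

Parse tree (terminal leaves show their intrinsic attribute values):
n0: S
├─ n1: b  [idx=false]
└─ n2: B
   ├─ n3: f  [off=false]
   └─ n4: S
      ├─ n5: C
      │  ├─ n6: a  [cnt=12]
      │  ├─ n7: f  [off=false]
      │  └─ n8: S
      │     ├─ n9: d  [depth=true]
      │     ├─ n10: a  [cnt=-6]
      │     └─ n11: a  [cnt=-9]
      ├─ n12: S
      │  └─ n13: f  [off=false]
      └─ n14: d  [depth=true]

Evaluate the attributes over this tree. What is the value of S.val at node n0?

15

1. n1.idx = false  [terminal]
2. n3.off = false  [terminal]
3. n5.idx = 17  [17]
4. n5.depth = -5  [-5]
5. n5.env = 2  [2]
6. n6.cnt = 12  [terminal]
7. n7.off = false  [terminal]
8. n9.depth = true  [terminal]
9. n10.cnt = -6  [terminal]
10. n11.cnt = -9  [terminal]
11. n8.val = 27  [a₀.cnt + 33]
12. n8.fin = "uw"  ["uw"]
13. n5.sig = 21  [C.idx * -2 + 55]
14. n13.off = false  [terminal]
15. n12.val = 26  [26]
16. n12.fin = "rp"  ["rp"]
17. n14.depth = true  [terminal]
18. n4.val = -6  [-6]
19. n4.fin = "rpk"  [S₁.fin ++ "k"]
20. n2.fin = -9  [len(S.fin) - 12]
21. n2.key = 7  [7]
22. n0.val = 15  [B.fin + B.key + 17]
23. n0.fin = "nw"  ["nw"]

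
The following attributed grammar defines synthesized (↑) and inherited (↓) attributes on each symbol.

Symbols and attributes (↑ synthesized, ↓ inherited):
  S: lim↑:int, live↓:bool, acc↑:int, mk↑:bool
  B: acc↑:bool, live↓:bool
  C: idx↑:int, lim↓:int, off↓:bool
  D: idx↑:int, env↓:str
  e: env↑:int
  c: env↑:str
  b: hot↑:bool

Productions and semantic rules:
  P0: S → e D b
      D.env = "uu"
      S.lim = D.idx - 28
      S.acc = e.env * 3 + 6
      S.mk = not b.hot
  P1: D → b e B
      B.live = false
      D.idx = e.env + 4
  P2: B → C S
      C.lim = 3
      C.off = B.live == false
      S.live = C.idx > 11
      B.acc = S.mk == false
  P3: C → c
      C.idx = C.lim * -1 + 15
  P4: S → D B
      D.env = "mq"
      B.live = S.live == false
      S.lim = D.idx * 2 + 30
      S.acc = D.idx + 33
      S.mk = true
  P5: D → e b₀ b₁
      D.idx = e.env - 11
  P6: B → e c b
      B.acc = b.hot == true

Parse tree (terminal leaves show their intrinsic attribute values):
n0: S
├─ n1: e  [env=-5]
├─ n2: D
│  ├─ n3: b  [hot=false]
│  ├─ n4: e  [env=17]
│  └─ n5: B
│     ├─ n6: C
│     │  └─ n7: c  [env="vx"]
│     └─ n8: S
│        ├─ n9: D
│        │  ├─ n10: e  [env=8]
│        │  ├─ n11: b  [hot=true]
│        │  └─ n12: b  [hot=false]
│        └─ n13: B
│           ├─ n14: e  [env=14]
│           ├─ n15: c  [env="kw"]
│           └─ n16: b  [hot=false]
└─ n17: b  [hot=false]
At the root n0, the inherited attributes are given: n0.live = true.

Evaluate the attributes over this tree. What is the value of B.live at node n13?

false

1. n0.live = true  [given at root]
2. n1.env = -5  [terminal]
3. n2.env = "uu"  ["uu"]
4. n3.hot = false  [terminal]
5. n4.env = 17  [terminal]
6. n5.live = false  [false]
7. n6.lim = 3  [3]
8. n6.off = true  [B.live == false]
9. n7.env = "vx"  [terminal]
10. n6.idx = 12  [C.lim * -1 + 15]
11. n8.live = true  [C.idx > 11]
12. n9.env = "mq"  ["mq"]
13. n10.env = 8  [terminal]
14. n11.hot = true  [terminal]
15. n12.hot = false  [terminal]
16. n9.idx = -3  [e.env - 11]
17. n13.live = false  [S.live == false]
18. n14.env = 14  [terminal]
19. n15.env = "kw"  [terminal]
20. n16.hot = false  [terminal]
21. n13.acc = false  [b.hot == true]
22. n8.lim = 24  [D.idx * 2 + 30]
23. n8.acc = 30  [D.idx + 33]
24. n8.mk = true  [true]
25. n5.acc = false  [S.mk == false]
26. n2.idx = 21  [e.env + 4]
27. n17.hot = false  [terminal]
28. n0.lim = -7  [D.idx - 28]
29. n0.acc = -9  [e.env * 3 + 6]
30. n0.mk = true  [not b.hot]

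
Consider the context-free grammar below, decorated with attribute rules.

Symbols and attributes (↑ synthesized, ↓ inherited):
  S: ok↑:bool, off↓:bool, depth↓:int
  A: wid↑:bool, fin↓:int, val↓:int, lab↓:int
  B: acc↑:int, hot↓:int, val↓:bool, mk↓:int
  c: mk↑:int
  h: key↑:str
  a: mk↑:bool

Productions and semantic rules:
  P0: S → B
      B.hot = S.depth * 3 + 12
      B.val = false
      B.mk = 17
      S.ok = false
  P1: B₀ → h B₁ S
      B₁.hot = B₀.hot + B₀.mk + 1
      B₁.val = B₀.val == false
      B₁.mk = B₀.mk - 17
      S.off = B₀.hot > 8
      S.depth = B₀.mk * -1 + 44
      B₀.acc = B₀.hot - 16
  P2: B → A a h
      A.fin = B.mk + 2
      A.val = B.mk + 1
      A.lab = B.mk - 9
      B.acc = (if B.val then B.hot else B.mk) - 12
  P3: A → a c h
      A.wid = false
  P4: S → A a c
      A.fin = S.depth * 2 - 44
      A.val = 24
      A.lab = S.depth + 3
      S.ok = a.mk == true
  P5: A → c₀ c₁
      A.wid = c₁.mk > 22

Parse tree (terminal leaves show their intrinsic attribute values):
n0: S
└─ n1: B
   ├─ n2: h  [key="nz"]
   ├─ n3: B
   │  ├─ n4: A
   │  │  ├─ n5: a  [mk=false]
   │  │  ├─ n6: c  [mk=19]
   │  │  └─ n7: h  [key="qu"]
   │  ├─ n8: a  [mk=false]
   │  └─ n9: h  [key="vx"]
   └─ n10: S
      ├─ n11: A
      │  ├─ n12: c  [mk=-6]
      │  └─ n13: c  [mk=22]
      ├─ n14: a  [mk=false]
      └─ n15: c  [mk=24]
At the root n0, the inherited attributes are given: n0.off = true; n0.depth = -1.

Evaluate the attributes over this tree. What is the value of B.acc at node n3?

1. n0.off = true  [given at root]
2. n0.depth = -1  [given at root]
3. n1.hot = 9  [S.depth * 3 + 12]
4. n1.val = false  [false]
5. n1.mk = 17  [17]
6. n2.key = "nz"  [terminal]
7. n3.hot = 27  [B₀.hot + B₀.mk + 1]
8. n3.val = true  [B₀.val == false]
9. n3.mk = 0  [B₀.mk - 17]
10. n4.fin = 2  [B.mk + 2]
11. n4.val = 1  [B.mk + 1]
12. n4.lab = -9  [B.mk - 9]
13. n5.mk = false  [terminal]
14. n6.mk = 19  [terminal]
15. n7.key = "qu"  [terminal]
16. n4.wid = false  [false]
17. n8.mk = false  [terminal]
18. n9.key = "vx"  [terminal]
19. n3.acc = 15  [(if B.val then B.hot else B.mk) - 12]
20. n10.off = true  [B₀.hot > 8]
21. n10.depth = 27  [B₀.mk * -1 + 44]
22. n11.fin = 10  [S.depth * 2 - 44]
23. n11.val = 24  [24]
24. n11.lab = 30  [S.depth + 3]
25. n12.mk = -6  [terminal]
26. n13.mk = 22  [terminal]
27. n11.wid = false  [c₁.mk > 22]
28. n14.mk = false  [terminal]
29. n15.mk = 24  [terminal]
30. n10.ok = false  [a.mk == true]
31. n1.acc = -7  [B₀.hot - 16]
32. n0.ok = false  [false]

15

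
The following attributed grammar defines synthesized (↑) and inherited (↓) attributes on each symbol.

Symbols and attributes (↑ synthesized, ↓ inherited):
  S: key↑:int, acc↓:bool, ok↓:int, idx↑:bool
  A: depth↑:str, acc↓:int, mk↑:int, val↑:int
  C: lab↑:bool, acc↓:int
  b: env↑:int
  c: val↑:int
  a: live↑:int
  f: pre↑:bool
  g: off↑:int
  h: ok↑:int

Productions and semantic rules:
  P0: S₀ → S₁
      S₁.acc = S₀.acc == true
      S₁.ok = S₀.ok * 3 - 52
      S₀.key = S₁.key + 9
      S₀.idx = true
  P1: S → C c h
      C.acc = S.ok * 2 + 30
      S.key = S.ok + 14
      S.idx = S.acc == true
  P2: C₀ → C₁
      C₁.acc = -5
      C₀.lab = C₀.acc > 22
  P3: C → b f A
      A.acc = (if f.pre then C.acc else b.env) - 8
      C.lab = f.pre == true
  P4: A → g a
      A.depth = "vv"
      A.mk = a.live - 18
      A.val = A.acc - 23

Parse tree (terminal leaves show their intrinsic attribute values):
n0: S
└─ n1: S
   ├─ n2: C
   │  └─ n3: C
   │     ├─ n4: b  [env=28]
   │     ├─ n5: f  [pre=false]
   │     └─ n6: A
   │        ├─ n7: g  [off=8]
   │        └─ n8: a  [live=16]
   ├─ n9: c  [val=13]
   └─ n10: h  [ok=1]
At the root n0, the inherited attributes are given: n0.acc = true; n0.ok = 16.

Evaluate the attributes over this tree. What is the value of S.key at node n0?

1. n0.acc = true  [given at root]
2. n0.ok = 16  [given at root]
3. n1.acc = true  [S₀.acc == true]
4. n1.ok = -4  [S₀.ok * 3 - 52]
5. n2.acc = 22  [S.ok * 2 + 30]
6. n3.acc = -5  [-5]
7. n4.env = 28  [terminal]
8. n5.pre = false  [terminal]
9. n6.acc = 20  [(if f.pre then C.acc else b.env) - 8]
10. n7.off = 8  [terminal]
11. n8.live = 16  [terminal]
12. n6.depth = "vv"  ["vv"]
13. n6.mk = -2  [a.live - 18]
14. n6.val = -3  [A.acc - 23]
15. n3.lab = false  [f.pre == true]
16. n2.lab = false  [C₀.acc > 22]
17. n9.val = 13  [terminal]
18. n10.ok = 1  [terminal]
19. n1.key = 10  [S.ok + 14]
20. n1.idx = true  [S.acc == true]
21. n0.key = 19  [S₁.key + 9]
22. n0.idx = true  [true]

19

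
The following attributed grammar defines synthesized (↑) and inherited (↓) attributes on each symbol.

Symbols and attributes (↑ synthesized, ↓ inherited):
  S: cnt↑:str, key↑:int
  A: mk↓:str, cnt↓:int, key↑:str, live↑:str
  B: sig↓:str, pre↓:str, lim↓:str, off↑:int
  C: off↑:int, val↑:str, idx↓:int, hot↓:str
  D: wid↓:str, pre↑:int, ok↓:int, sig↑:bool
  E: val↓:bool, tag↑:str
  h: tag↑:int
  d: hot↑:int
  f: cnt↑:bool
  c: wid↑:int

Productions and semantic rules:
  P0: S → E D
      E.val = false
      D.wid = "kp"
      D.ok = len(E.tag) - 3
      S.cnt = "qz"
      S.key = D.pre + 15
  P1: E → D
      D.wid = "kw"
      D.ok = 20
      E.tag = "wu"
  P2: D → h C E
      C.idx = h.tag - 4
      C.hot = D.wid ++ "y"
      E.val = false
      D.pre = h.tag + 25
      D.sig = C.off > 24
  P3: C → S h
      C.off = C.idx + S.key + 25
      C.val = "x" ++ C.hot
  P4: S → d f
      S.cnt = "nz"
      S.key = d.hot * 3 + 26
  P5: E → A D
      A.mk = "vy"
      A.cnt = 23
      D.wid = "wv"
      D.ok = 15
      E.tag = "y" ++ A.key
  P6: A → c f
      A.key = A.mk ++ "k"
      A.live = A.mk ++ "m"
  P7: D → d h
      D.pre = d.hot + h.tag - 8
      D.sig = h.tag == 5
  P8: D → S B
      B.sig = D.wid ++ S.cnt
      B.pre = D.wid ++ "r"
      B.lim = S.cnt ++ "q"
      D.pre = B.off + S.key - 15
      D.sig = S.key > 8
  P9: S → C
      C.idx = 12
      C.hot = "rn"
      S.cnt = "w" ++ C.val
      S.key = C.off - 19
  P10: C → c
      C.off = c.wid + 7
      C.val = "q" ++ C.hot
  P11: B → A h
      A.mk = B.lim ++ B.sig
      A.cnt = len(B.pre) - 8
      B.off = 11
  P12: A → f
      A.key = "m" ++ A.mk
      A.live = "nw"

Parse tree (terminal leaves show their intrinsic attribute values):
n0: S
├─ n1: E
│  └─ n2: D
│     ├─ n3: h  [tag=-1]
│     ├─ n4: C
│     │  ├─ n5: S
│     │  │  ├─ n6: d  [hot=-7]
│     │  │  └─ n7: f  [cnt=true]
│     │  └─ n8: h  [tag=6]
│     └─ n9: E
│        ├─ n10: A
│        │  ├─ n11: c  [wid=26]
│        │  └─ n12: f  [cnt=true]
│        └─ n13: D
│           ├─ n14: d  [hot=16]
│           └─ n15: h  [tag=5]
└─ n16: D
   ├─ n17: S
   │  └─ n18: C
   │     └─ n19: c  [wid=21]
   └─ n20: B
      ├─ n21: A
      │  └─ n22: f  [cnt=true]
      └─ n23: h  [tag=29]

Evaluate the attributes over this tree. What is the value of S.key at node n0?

20

1. n1.val = false  [false]
2. n2.wid = "kw"  ["kw"]
3. n2.ok = 20  [20]
4. n3.tag = -1  [terminal]
5. n4.idx = -5  [h.tag - 4]
6. n4.hot = "kwy"  [D.wid ++ "y"]
7. n6.hot = -7  [terminal]
8. n7.cnt = true  [terminal]
9. n5.cnt = "nz"  ["nz"]
10. n5.key = 5  [d.hot * 3 + 26]
11. n8.tag = 6  [terminal]
12. n4.off = 25  [C.idx + S.key + 25]
13. n4.val = "xkwy"  ["x" ++ C.hot]
14. n9.val = false  [false]
15. n10.mk = "vy"  ["vy"]
16. n10.cnt = 23  [23]
17. n11.wid = 26  [terminal]
18. n12.cnt = true  [terminal]
19. n10.key = "vyk"  [A.mk ++ "k"]
20. n10.live = "vym"  [A.mk ++ "m"]
21. n13.wid = "wv"  ["wv"]
22. n13.ok = 15  [15]
23. n14.hot = 16  [terminal]
24. n15.tag = 5  [terminal]
25. n13.pre = 13  [d.hot + h.tag - 8]
26. n13.sig = true  [h.tag == 5]
27. n9.tag = "yvyk"  ["y" ++ A.key]
28. n2.pre = 24  [h.tag + 25]
29. n2.sig = true  [C.off > 24]
30. n1.tag = "wu"  ["wu"]
31. n16.wid = "kp"  ["kp"]
32. n16.ok = -1  [len(E.tag) - 3]
33. n18.idx = 12  [12]
34. n18.hot = "rn"  ["rn"]
35. n19.wid = 21  [terminal]
36. n18.off = 28  [c.wid + 7]
37. n18.val = "qrn"  ["q" ++ C.hot]
38. n17.cnt = "wqrn"  ["w" ++ C.val]
39. n17.key = 9  [C.off - 19]
40. n20.sig = "kpwqrn"  [D.wid ++ S.cnt]
41. n20.pre = "kpr"  [D.wid ++ "r"]
42. n20.lim = "wqrnq"  [S.cnt ++ "q"]
43. n21.mk = "wqrnqkpwqrn"  [B.lim ++ B.sig]
44. n21.cnt = -5  [len(B.pre) - 8]
45. n22.cnt = true  [terminal]
46. n21.key = "mwqrnqkpwqrn"  ["m" ++ A.mk]
47. n21.live = "nw"  ["nw"]
48. n23.tag = 29  [terminal]
49. n20.off = 11  [11]
50. n16.pre = 5  [B.off + S.key - 15]
51. n16.sig = true  [S.key > 8]
52. n0.cnt = "qz"  ["qz"]
53. n0.key = 20  [D.pre + 15]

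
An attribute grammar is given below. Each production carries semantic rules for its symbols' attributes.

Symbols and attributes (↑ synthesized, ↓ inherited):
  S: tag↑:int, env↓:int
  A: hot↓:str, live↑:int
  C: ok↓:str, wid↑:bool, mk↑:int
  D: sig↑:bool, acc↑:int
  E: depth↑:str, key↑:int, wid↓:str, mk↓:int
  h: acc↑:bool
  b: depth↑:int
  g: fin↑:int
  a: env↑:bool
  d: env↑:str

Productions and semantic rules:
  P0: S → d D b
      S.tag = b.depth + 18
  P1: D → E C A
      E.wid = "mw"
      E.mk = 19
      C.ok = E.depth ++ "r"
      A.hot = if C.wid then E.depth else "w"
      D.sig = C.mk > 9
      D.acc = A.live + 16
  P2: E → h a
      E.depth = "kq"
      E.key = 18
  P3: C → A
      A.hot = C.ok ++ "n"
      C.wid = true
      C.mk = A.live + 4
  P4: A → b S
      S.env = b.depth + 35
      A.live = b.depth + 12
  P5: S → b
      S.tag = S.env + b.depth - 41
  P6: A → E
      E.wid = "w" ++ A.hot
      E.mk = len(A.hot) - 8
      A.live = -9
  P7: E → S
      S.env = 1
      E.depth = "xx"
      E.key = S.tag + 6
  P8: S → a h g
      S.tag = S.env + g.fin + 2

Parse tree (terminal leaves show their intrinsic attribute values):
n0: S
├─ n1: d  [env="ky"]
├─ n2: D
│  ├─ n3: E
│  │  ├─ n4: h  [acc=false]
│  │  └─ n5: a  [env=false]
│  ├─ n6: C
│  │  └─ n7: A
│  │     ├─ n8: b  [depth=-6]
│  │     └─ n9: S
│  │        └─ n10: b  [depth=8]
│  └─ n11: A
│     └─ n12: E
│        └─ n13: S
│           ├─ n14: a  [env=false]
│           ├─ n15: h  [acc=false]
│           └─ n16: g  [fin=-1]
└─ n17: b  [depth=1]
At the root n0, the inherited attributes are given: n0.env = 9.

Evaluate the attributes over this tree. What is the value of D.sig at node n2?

true

1. n0.env = 9  [given at root]
2. n1.env = "ky"  [terminal]
3. n3.wid = "mw"  ["mw"]
4. n3.mk = 19  [19]
5. n4.acc = false  [terminal]
6. n5.env = false  [terminal]
7. n3.depth = "kq"  ["kq"]
8. n3.key = 18  [18]
9. n6.ok = "kqr"  [E.depth ++ "r"]
10. n7.hot = "kqrn"  [C.ok ++ "n"]
11. n8.depth = -6  [terminal]
12. n9.env = 29  [b.depth + 35]
13. n10.depth = 8  [terminal]
14. n9.tag = -4  [S.env + b.depth - 41]
15. n7.live = 6  [b.depth + 12]
16. n6.wid = true  [true]
17. n6.mk = 10  [A.live + 4]
18. n11.hot = "kq"  [if C.wid then E.depth else "w"]
19. n12.wid = "wkq"  ["w" ++ A.hot]
20. n12.mk = -6  [len(A.hot) - 8]
21. n13.env = 1  [1]
22. n14.env = false  [terminal]
23. n15.acc = false  [terminal]
24. n16.fin = -1  [terminal]
25. n13.tag = 2  [S.env + g.fin + 2]
26. n12.depth = "xx"  ["xx"]
27. n12.key = 8  [S.tag + 6]
28. n11.live = -9  [-9]
29. n2.sig = true  [C.mk > 9]
30. n2.acc = 7  [A.live + 16]
31. n17.depth = 1  [terminal]
32. n0.tag = 19  [b.depth + 18]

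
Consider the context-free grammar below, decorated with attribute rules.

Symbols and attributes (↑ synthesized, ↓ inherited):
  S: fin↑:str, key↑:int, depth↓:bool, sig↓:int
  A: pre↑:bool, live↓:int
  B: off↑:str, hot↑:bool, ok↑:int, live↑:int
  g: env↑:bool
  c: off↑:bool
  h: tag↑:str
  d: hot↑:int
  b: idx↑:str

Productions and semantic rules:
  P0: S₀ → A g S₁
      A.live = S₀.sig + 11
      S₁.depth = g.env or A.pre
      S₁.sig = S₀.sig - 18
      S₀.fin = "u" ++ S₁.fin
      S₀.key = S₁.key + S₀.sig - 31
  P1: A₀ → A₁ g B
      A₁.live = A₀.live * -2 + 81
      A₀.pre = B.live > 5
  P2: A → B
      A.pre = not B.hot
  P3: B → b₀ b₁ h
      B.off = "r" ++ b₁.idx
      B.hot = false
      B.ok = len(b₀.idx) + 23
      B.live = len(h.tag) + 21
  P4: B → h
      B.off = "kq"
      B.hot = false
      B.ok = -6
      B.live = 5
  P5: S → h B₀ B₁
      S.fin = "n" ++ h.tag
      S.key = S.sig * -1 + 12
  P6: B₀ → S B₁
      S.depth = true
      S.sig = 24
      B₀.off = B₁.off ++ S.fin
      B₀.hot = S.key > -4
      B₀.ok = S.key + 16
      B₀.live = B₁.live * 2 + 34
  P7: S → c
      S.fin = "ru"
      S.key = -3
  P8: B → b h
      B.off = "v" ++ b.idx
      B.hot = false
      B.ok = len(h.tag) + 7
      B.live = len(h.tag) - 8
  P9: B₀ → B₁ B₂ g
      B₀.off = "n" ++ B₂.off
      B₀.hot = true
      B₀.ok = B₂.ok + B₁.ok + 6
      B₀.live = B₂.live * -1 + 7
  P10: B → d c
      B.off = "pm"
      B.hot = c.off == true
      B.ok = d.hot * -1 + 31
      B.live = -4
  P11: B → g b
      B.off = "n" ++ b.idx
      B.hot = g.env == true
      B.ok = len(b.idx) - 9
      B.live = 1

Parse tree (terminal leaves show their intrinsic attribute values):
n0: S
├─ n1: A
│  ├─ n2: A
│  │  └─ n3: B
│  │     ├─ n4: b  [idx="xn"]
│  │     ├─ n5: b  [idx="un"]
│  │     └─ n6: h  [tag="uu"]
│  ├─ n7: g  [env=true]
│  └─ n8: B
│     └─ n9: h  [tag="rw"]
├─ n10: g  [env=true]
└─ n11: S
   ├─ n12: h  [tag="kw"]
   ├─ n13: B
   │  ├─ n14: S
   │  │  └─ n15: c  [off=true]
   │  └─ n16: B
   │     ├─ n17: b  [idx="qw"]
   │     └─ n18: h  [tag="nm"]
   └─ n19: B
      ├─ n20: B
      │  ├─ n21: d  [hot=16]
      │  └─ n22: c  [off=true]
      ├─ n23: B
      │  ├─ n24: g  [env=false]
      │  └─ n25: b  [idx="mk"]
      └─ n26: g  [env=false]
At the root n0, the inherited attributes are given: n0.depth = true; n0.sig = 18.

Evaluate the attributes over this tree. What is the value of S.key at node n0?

-1

1. n0.depth = true  [given at root]
2. n0.sig = 18  [given at root]
3. n1.live = 29  [S₀.sig + 11]
4. n2.live = 23  [A₀.live * -2 + 81]
5. n4.idx = "xn"  [terminal]
6. n5.idx = "un"  [terminal]
7. n6.tag = "uu"  [terminal]
8. n3.off = "run"  ["r" ++ b₁.idx]
9. n3.hot = false  [false]
10. n3.ok = 25  [len(b₀.idx) + 23]
11. n3.live = 23  [len(h.tag) + 21]
12. n2.pre = true  [not B.hot]
13. n7.env = true  [terminal]
14. n9.tag = "rw"  [terminal]
15. n8.off = "kq"  ["kq"]
16. n8.hot = false  [false]
17. n8.ok = -6  [-6]
18. n8.live = 5  [5]
19. n1.pre = false  [B.live > 5]
20. n10.env = true  [terminal]
21. n11.depth = true  [g.env or A.pre]
22. n11.sig = 0  [S₀.sig - 18]
23. n12.tag = "kw"  [terminal]
24. n14.depth = true  [true]
25. n14.sig = 24  [24]
26. n15.off = true  [terminal]
27. n14.fin = "ru"  ["ru"]
28. n14.key = -3  [-3]
29. n17.idx = "qw"  [terminal]
30. n18.tag = "nm"  [terminal]
31. n16.off = "vqw"  ["v" ++ b.idx]
32. n16.hot = false  [false]
33. n16.ok = 9  [len(h.tag) + 7]
34. n16.live = -6  [len(h.tag) - 8]
35. n13.off = "vqwru"  [B₁.off ++ S.fin]
36. n13.hot = true  [S.key > -4]
37. n13.ok = 13  [S.key + 16]
38. n13.live = 22  [B₁.live * 2 + 34]
39. n21.hot = 16  [terminal]
40. n22.off = true  [terminal]
41. n20.off = "pm"  ["pm"]
42. n20.hot = true  [c.off == true]
43. n20.ok = 15  [d.hot * -1 + 31]
44. n20.live = -4  [-4]
45. n24.env = false  [terminal]
46. n25.idx = "mk"  [terminal]
47. n23.off = "nmk"  ["n" ++ b.idx]
48. n23.hot = false  [g.env == true]
49. n23.ok = -7  [len(b.idx) - 9]
50. n23.live = 1  [1]
51. n26.env = false  [terminal]
52. n19.off = "nnmk"  ["n" ++ B₂.off]
53. n19.hot = true  [true]
54. n19.ok = 14  [B₂.ok + B₁.ok + 6]
55. n19.live = 6  [B₂.live * -1 + 7]
56. n11.fin = "nkw"  ["n" ++ h.tag]
57. n11.key = 12  [S.sig * -1 + 12]
58. n0.fin = "unkw"  ["u" ++ S₁.fin]
59. n0.key = -1  [S₁.key + S₀.sig - 31]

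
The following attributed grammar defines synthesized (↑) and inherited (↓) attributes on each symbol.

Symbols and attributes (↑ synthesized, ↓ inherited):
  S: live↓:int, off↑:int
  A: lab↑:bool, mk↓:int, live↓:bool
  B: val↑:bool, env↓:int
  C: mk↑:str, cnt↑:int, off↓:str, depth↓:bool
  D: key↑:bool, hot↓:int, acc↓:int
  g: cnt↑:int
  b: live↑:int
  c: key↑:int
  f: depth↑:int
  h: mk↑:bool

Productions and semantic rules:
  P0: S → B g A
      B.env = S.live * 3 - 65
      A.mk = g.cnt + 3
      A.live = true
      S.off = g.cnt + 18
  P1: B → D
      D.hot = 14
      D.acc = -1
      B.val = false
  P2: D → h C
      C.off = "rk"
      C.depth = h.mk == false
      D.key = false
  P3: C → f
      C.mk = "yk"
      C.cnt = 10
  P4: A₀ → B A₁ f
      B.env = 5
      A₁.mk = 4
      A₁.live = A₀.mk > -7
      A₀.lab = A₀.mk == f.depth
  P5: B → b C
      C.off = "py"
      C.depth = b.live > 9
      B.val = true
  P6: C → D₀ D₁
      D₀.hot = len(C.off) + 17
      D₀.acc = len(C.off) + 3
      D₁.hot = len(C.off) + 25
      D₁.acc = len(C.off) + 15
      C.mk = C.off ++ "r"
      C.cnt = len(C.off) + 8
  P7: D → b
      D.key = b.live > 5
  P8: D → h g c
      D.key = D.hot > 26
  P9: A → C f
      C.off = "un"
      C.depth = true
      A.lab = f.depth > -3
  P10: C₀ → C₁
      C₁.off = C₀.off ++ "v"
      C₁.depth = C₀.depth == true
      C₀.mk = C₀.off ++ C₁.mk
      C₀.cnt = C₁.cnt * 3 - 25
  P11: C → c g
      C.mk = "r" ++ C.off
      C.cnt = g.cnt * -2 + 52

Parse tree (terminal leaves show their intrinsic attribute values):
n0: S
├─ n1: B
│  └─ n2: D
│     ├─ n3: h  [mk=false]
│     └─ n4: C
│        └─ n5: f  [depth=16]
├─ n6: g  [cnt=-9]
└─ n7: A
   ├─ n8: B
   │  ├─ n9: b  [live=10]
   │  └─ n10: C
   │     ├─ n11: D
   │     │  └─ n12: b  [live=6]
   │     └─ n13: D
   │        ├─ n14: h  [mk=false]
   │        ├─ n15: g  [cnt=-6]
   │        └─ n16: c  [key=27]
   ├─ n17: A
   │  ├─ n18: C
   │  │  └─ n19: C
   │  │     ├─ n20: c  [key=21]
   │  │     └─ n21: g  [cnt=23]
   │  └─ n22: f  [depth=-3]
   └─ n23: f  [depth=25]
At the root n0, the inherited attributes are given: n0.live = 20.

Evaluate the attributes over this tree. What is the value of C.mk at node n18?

"unrunv"

1. n0.live = 20  [given at root]
2. n1.env = -5  [S.live * 3 - 65]
3. n2.hot = 14  [14]
4. n2.acc = -1  [-1]
5. n3.mk = false  [terminal]
6. n4.off = "rk"  ["rk"]
7. n4.depth = true  [h.mk == false]
8. n5.depth = 16  [terminal]
9. n4.mk = "yk"  ["yk"]
10. n4.cnt = 10  [10]
11. n2.key = false  [false]
12. n1.val = false  [false]
13. n6.cnt = -9  [terminal]
14. n7.mk = -6  [g.cnt + 3]
15. n7.live = true  [true]
16. n8.env = 5  [5]
17. n9.live = 10  [terminal]
18. n10.off = "py"  ["py"]
19. n10.depth = true  [b.live > 9]
20. n11.hot = 19  [len(C.off) + 17]
21. n11.acc = 5  [len(C.off) + 3]
22. n12.live = 6  [terminal]
23. n11.key = true  [b.live > 5]
24. n13.hot = 27  [len(C.off) + 25]
25. n13.acc = 17  [len(C.off) + 15]
26. n14.mk = false  [terminal]
27. n15.cnt = -6  [terminal]
28. n16.key = 27  [terminal]
29. n13.key = true  [D.hot > 26]
30. n10.mk = "pyr"  [C.off ++ "r"]
31. n10.cnt = 10  [len(C.off) + 8]
32. n8.val = true  [true]
33. n17.mk = 4  [4]
34. n17.live = true  [A₀.mk > -7]
35. n18.off = "un"  ["un"]
36. n18.depth = true  [true]
37. n19.off = "unv"  [C₀.off ++ "v"]
38. n19.depth = true  [C₀.depth == true]
39. n20.key = 21  [terminal]
40. n21.cnt = 23  [terminal]
41. n19.mk = "runv"  ["r" ++ C.off]
42. n19.cnt = 6  [g.cnt * -2 + 52]
43. n18.mk = "unrunv"  [C₀.off ++ C₁.mk]
44. n18.cnt = -7  [C₁.cnt * 3 - 25]
45. n22.depth = -3  [terminal]
46. n17.lab = false  [f.depth > -3]
47. n23.depth = 25  [terminal]
48. n7.lab = false  [A₀.mk == f.depth]
49. n0.off = 9  [g.cnt + 18]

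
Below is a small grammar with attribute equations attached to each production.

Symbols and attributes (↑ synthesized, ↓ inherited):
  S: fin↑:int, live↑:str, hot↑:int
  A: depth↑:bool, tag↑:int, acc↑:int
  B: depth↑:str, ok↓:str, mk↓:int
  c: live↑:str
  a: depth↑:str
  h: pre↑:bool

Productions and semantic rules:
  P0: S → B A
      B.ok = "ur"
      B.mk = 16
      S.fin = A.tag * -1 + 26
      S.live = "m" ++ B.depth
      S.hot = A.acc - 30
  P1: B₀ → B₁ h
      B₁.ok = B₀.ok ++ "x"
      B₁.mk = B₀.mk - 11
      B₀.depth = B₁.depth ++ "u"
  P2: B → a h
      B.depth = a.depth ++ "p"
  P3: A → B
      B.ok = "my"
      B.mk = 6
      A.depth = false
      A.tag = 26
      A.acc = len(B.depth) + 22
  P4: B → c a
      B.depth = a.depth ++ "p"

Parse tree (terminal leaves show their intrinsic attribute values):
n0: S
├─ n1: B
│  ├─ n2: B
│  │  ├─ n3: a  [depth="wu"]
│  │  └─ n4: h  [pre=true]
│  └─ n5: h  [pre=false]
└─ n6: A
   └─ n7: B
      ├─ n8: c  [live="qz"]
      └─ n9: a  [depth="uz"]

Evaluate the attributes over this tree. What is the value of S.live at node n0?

1. n1.ok = "ur"  ["ur"]
2. n1.mk = 16  [16]
3. n2.ok = "urx"  [B₀.ok ++ "x"]
4. n2.mk = 5  [B₀.mk - 11]
5. n3.depth = "wu"  [terminal]
6. n4.pre = true  [terminal]
7. n2.depth = "wup"  [a.depth ++ "p"]
8. n5.pre = false  [terminal]
9. n1.depth = "wupu"  [B₁.depth ++ "u"]
10. n7.ok = "my"  ["my"]
11. n7.mk = 6  [6]
12. n8.live = "qz"  [terminal]
13. n9.depth = "uz"  [terminal]
14. n7.depth = "uzp"  [a.depth ++ "p"]
15. n6.depth = false  [false]
16. n6.tag = 26  [26]
17. n6.acc = 25  [len(B.depth) + 22]
18. n0.fin = 0  [A.tag * -1 + 26]
19. n0.live = "mwupu"  ["m" ++ B.depth]
20. n0.hot = -5  [A.acc - 30]

"mwupu"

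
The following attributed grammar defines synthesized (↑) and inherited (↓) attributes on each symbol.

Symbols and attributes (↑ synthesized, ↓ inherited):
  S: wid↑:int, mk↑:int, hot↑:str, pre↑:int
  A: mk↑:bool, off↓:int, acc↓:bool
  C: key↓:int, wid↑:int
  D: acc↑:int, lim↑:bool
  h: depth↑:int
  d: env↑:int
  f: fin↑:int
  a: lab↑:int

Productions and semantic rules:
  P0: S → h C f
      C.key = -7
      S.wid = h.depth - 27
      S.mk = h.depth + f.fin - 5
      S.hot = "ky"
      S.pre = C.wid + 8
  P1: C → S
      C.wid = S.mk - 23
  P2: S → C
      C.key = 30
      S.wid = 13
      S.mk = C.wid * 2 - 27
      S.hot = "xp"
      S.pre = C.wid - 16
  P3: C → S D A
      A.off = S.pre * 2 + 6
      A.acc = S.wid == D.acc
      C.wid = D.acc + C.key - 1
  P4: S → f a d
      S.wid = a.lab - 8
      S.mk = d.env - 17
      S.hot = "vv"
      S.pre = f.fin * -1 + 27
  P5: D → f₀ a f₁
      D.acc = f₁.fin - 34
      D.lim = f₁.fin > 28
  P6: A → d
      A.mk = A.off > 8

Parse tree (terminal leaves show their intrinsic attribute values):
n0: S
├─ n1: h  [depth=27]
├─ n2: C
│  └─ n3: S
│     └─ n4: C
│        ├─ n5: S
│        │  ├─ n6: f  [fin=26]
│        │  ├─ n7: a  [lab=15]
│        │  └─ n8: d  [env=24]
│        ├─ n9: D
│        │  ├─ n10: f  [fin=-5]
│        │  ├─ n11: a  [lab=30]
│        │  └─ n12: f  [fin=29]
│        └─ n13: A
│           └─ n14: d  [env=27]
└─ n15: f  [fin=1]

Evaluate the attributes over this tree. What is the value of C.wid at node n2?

1. n1.depth = 27  [terminal]
2. n2.key = -7  [-7]
3. n4.key = 30  [30]
4. n6.fin = 26  [terminal]
5. n7.lab = 15  [terminal]
6. n8.env = 24  [terminal]
7. n5.wid = 7  [a.lab - 8]
8. n5.mk = 7  [d.env - 17]
9. n5.hot = "vv"  ["vv"]
10. n5.pre = 1  [f.fin * -1 + 27]
11. n10.fin = -5  [terminal]
12. n11.lab = 30  [terminal]
13. n12.fin = 29  [terminal]
14. n9.acc = -5  [f₁.fin - 34]
15. n9.lim = true  [f₁.fin > 28]
16. n13.off = 8  [S.pre * 2 + 6]
17. n13.acc = false  [S.wid == D.acc]
18. n14.env = 27  [terminal]
19. n13.mk = false  [A.off > 8]
20. n4.wid = 24  [D.acc + C.key - 1]
21. n3.wid = 13  [13]
22. n3.mk = 21  [C.wid * 2 - 27]
23. n3.hot = "xp"  ["xp"]
24. n3.pre = 8  [C.wid - 16]
25. n2.wid = -2  [S.mk - 23]
26. n15.fin = 1  [terminal]
27. n0.wid = 0  [h.depth - 27]
28. n0.mk = 23  [h.depth + f.fin - 5]
29. n0.hot = "ky"  ["ky"]
30. n0.pre = 6  [C.wid + 8]

-2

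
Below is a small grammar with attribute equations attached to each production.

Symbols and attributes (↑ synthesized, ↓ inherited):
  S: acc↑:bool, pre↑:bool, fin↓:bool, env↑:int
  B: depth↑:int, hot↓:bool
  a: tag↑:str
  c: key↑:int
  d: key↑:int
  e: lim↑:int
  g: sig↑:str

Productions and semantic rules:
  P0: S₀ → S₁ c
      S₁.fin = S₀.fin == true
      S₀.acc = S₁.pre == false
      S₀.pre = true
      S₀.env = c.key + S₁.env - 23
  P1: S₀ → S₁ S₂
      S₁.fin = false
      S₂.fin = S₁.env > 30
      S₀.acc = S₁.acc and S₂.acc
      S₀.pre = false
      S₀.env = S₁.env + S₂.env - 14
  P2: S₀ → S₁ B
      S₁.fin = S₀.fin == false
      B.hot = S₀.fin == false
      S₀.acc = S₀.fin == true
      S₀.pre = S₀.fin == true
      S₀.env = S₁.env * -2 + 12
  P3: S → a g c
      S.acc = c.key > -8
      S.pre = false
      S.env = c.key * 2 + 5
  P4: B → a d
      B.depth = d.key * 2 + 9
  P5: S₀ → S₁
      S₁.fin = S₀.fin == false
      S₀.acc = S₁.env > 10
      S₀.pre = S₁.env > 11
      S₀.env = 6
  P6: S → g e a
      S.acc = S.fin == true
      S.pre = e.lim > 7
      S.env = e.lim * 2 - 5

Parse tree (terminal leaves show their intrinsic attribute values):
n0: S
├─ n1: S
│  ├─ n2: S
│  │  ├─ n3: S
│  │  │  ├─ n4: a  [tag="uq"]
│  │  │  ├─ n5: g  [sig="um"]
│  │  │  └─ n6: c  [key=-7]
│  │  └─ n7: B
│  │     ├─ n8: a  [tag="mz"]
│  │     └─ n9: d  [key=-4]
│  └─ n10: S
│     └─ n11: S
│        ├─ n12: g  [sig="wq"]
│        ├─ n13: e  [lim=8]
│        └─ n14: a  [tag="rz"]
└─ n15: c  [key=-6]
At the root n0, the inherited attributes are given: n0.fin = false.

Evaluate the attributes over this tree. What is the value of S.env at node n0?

1. n0.fin = false  [given at root]
2. n1.fin = false  [S₀.fin == true]
3. n2.fin = false  [false]
4. n3.fin = true  [S₀.fin == false]
5. n4.tag = "uq"  [terminal]
6. n5.sig = "um"  [terminal]
7. n6.key = -7  [terminal]
8. n3.acc = true  [c.key > -8]
9. n3.pre = false  [false]
10. n3.env = -9  [c.key * 2 + 5]
11. n7.hot = true  [S₀.fin == false]
12. n8.tag = "mz"  [terminal]
13. n9.key = -4  [terminal]
14. n7.depth = 1  [d.key * 2 + 9]
15. n2.acc = false  [S₀.fin == true]
16. n2.pre = false  [S₀.fin == true]
17. n2.env = 30  [S₁.env * -2 + 12]
18. n10.fin = false  [S₁.env > 30]
19. n11.fin = true  [S₀.fin == false]
20. n12.sig = "wq"  [terminal]
21. n13.lim = 8  [terminal]
22. n14.tag = "rz"  [terminal]
23. n11.acc = true  [S.fin == true]
24. n11.pre = true  [e.lim > 7]
25. n11.env = 11  [e.lim * 2 - 5]
26. n10.acc = true  [S₁.env > 10]
27. n10.pre = false  [S₁.env > 11]
28. n10.env = 6  [6]
29. n1.acc = false  [S₁.acc and S₂.acc]
30. n1.pre = false  [false]
31. n1.env = 22  [S₁.env + S₂.env - 14]
32. n15.key = -6  [terminal]
33. n0.acc = true  [S₁.pre == false]
34. n0.pre = true  [true]
35. n0.env = -7  [c.key + S₁.env - 23]

-7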